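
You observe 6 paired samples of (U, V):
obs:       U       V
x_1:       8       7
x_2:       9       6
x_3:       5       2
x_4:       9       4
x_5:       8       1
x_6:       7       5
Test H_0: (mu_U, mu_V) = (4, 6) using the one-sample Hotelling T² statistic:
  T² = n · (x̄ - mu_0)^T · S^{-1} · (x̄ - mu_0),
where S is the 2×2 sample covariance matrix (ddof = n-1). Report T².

Step 1 — sample mean vector:
  mean(U) = (8 + 9 + 5 + 9 + 8 + 7) / 6 = 46/6 = 7.6667
  mean(V) = (7 + 6 + 2 + 4 + 1 + 5) / 6 = 25/6 = 4.1667
  x̄ = (7.6667, 4.1667),  deviation x̄ - mu_0 = (7.6667, 4.1667) - (4, 6) = (3.6667, -1.8333).

Step 2 — sample covariance matrix, S[i,j] = (1/(n-1)) · Σ_k (x_{k,i} - mean_i) · (x_{k,j} - mean_j), divisor n-1 = 5:
  S[U,U] = ((0.3333)·(0.3333) + (1.3333)·(1.3333) + (-2.6667)·(-2.6667) + (1.3333)·(1.3333) + (0.3333)·(0.3333) + (-0.6667)·(-0.6667)) / 5 = 11.3333/5 = 2.2667
  S[U,V] = ((0.3333)·(2.8333) + (1.3333)·(1.8333) + (-2.6667)·(-2.1667) + (1.3333)·(-0.1667) + (0.3333)·(-3.1667) + (-0.6667)·(0.8333)) / 5 = 7.3333/5 = 1.4667
  S[V,V] = ((2.8333)·(2.8333) + (1.8333)·(1.8333) + (-2.1667)·(-2.1667) + (-0.1667)·(-0.1667) + (-3.1667)·(-3.1667) + (0.8333)·(0.8333)) / 5 = 26.8333/5 = 5.3667
  S = [[2.2667, 1.4667],
 [1.4667, 5.3667]].

Step 3 — invert S. det(S) = 2.2667·5.3667 - (1.4667)² = 10.0133.
  S^{-1} = (1/det) · [[d, -b], [-b, a]] = [[0.536, -0.1465],
 [-0.1465, 0.2264]].

Step 4 — quadratic form (x̄ - mu_0)^T · S^{-1} · (x̄ - mu_0):
  S^{-1} · (x̄ - mu_0) = (2.2337, -0.9521),
  (x̄ - mu_0)^T · [...] = (3.6667)·(2.2337) + (-1.8333)·(-0.9521) = 9.9356.

Step 5 — scale by n: T² = 6 · 9.9356 = 59.6138.

T² ≈ 59.6138


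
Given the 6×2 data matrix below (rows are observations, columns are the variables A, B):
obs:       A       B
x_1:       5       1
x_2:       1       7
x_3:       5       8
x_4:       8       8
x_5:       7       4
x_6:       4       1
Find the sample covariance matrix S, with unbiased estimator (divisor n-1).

Step 1 — column means:
  mean(A) = (5 + 1 + 5 + 8 + 7 + 4) / 6 = 30/6 = 5
  mean(B) = (1 + 7 + 8 + 8 + 4 + 1) / 6 = 29/6 = 4.8333

Step 2 — sample covariance S[i,j] = (1/(n-1)) · Σ_k (x_{k,i} - mean_i) · (x_{k,j} - mean_j), with n-1 = 5.
  S[A,A] = ((0)·(0) + (-4)·(-4) + (0)·(0) + (3)·(3) + (2)·(2) + (-1)·(-1)) / 5 = 30/5 = 6
  S[A,B] = ((0)·(-3.8333) + (-4)·(2.1667) + (0)·(3.1667) + (3)·(3.1667) + (2)·(-0.8333) + (-1)·(-3.8333)) / 5 = 3/5 = 0.6
  S[B,B] = ((-3.8333)·(-3.8333) + (2.1667)·(2.1667) + (3.1667)·(3.1667) + (3.1667)·(3.1667) + (-0.8333)·(-0.8333) + (-3.8333)·(-3.8333)) / 5 = 54.8333/5 = 10.9667

S is symmetric (S[j,i] = S[i,j]). Assembling:

S = [[6, 0.6],
 [0.6, 10.9667]]


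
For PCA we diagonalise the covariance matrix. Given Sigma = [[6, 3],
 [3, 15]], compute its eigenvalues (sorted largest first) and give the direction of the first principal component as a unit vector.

Step 1 — characteristic polynomial of 2×2 Sigma:
  det(Sigma - λI) = λ² - trace · λ + det = 0.
  trace = 6 + 15 = 21, det = 6·15 - (3)² = 81.
Step 2 — discriminant:
  Δ = trace² - 4·det = 441 - 324 = 117.
Step 3 — eigenvalues:
  λ = (trace ± √Δ)/2 = (21 ± 10.8167)/2,
  λ_1 = 15.9083,  λ_2 = 5.0917.

Step 4 — unit eigenvector for λ_1: solve (Sigma - λ_1 I)v = 0. First row:
  (6 - 15.9083)·v_x + (3)·v_y = 0, i.e. (-9.9083)·v_x + (3)·v_y = 0,
  so v ∝ (b, λ_1 - a) = (3, 9.9083) = u.
  ||u|| = √((3)² + (9.9083)²) = √(107.1749) ≈ 10.3525,
  v_1 = u/||u|| ≈ (0.2898, 0.9571) (||v_1|| = 1).

λ_1 = 15.9083,  λ_2 = 5.0917;  v_1 ≈ (0.2898, 0.9571)


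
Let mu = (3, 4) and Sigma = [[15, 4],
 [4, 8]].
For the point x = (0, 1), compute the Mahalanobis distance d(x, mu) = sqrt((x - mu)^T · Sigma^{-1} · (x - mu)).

Step 1 — centre the observation: (x - mu) = (-3, -3).

Step 2 — invert Sigma. det(Sigma) = 15·8 - (4)² = 104.
  Sigma^{-1} = (1/det) · [[d, -b], [-b, a]] = [[0.0769, -0.0385],
 [-0.0385, 0.1442]].

Step 3 — form the quadratic (x - mu)^T · Sigma^{-1} · (x - mu):
  Sigma^{-1} · (x - mu) = (-0.1154, -0.3173).
  (x - mu)^T · [Sigma^{-1} · (x - mu)] = (-3)·(-0.1154) + (-3)·(-0.3173) = 1.2981.

Step 4 — take square root: d = √(1.2981) ≈ 1.1393.

d(x, mu) = √(1.2981) ≈ 1.1393


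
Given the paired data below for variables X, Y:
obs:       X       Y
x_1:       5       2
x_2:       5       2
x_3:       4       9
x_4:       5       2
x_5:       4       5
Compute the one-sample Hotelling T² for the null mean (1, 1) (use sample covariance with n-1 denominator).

Step 1 — sample mean vector:
  mean(X) = (5 + 5 + 4 + 5 + 4) / 5 = 23/5 = 4.6
  mean(Y) = (2 + 2 + 9 + 2 + 5) / 5 = 20/5 = 4
  x̄ = (4.6, 4),  deviation x̄ - mu_0 = (4.6, 4) - (1, 1) = (3.6, 3).

Step 2 — sample covariance matrix, S[i,j] = (1/(n-1)) · Σ_k (x_{k,i} - mean_i) · (x_{k,j} - mean_j), divisor n-1 = 4:
  S[X,X] = ((0.4)·(0.4) + (0.4)·(0.4) + (-0.6)·(-0.6) + (0.4)·(0.4) + (-0.6)·(-0.6)) / 4 = 1.2/4 = 0.3
  S[X,Y] = ((0.4)·(-2) + (0.4)·(-2) + (-0.6)·(5) + (0.4)·(-2) + (-0.6)·(1)) / 4 = -6/4 = -1.5
  S[Y,Y] = ((-2)·(-2) + (-2)·(-2) + (5)·(5) + (-2)·(-2) + (1)·(1)) / 4 = 38/4 = 9.5
  S = [[0.3, -1.5],
 [-1.5, 9.5]].

Step 3 — invert S. det(S) = 0.3·9.5 - (-1.5)² = 0.6.
  S^{-1} = (1/det) · [[d, -b], [-b, a]] = [[15.8333, 2.5],
 [2.5, 0.5]].

Step 4 — quadratic form (x̄ - mu_0)^T · S^{-1} · (x̄ - mu_0):
  S^{-1} · (x̄ - mu_0) = (64.5, 10.5),
  (x̄ - mu_0)^T · [...] = (3.6)·(64.5) + (3)·(10.5) = 263.7.

Step 5 — scale by n: T² = 5 · 263.7 = 1318.5.

T² ≈ 1318.5


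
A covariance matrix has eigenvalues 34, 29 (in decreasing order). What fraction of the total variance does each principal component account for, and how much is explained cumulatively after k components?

Step 1 — total variance = trace(Sigma) = Σ λ_i = 34 + 29 = 63.

Step 2 — fraction explained by component i = λ_i / Σ λ:
  PC1: 34/63 = 0.5397
  PC2: 29/63 = 0.4603

Step 3 — cumulative fraction after k components = (λ_1 + ... + λ_k) / Σ λ:
  k = 1: 34/63 = 0.5397
  k = 2: (34 + 29)/63 = 63/63 = 1

Summary (fraction, with percent):

explained: PC1 0.5397 (53.97%), PC2 0.4603 (46.03%);  cumulative: 0.5397, 1


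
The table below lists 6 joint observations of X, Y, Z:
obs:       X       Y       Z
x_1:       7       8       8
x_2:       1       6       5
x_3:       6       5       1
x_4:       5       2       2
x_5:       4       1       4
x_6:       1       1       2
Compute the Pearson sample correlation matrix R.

Step 1 — column means:
  mean(X) = (7 + 1 + 6 + 5 + 4 + 1) / 6 = 24/6 = 4
  mean(Y) = (8 + 6 + 5 + 2 + 1 + 1) / 6 = 23/6 = 3.8333
  mean(Z) = (8 + 5 + 1 + 2 + 4 + 2) / 6 = 22/6 = 3.6667

Step 2 — sample variances and covariances s[i,j] = (1/(n-1)) · Σ_k (x_{k,i} - mean_i) · (x_{k,j} - mean_j), with n-1 = 5:
  s[X,X] = ((3)·(3) + (-3)·(-3) + (2)·(2) + (1)·(1) + (0)·(0) + (-3)·(-3)) / 5 = 32/5 = 6.4
  s[X,Y] = ((3)·(4.1667) + (-3)·(2.1667) + (2)·(1.1667) + (1)·(-1.8333) + (0)·(-2.8333) + (-3)·(-2.8333)) / 5 = 15/5 = 3
  s[X,Z] = ((3)·(4.3333) + (-3)·(1.3333) + (2)·(-2.6667) + (1)·(-1.6667) + (0)·(0.3333) + (-3)·(-1.6667)) / 5 = 7/5 = 1.4
  s[Y,Y] = ((4.1667)·(4.1667) + (2.1667)·(2.1667) + (1.1667)·(1.1667) + (-1.8333)·(-1.8333) + (-2.8333)·(-2.8333) + (-2.8333)·(-2.8333)) / 5 = 42.8333/5 = 8.5667
  s[Y,Z] = ((4.1667)·(4.3333) + (2.1667)·(1.3333) + (1.1667)·(-2.6667) + (-1.8333)·(-1.6667) + (-2.8333)·(0.3333) + (-2.8333)·(-1.6667)) / 5 = 24.6667/5 = 4.9333
  s[Z,Z] = ((4.3333)·(4.3333) + (1.3333)·(1.3333) + (-2.6667)·(-2.6667) + (-1.6667)·(-1.6667) + (0.3333)·(0.3333) + (-1.6667)·(-1.6667)) / 5 = 33.3333/5 = 6.6667
  Sample standard deviations s_i = √(s[i,i]):
  s(X) = √(6.4) = 2.5298
  s(Y) = √(8.5667) = 2.9269
  s(Z) = √(6.6667) = 2.582

Step 3 — r_{ij} = s_{ij} / (s_i · s_j):
  r[X,X] = 1 (diagonal).
  r[X,Y] = 3 / (2.5298 · 2.9269) = 3 / 7.4045 = 0.4052
  r[X,Z] = 1.4 / (2.5298 · 2.582) = 1.4 / 6.532 = 0.2143
  r[Y,Y] = 1 (diagonal).
  r[Y,Z] = 4.9333 / (2.9269 · 2.582) = 4.9333 / 7.5572 = 0.6528
  r[Z,Z] = 1 (diagonal).

R is symmetric with unit diagonal. Assembling:

R = [[1, 0.4052, 0.2143],
 [0.4052, 1, 0.6528],
 [0.2143, 0.6528, 1]]


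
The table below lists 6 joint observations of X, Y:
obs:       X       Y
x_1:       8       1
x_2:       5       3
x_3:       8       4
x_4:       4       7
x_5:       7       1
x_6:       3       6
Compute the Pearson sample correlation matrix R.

Step 1 — column means:
  mean(X) = (8 + 5 + 8 + 4 + 7 + 3) / 6 = 35/6 = 5.8333
  mean(Y) = (1 + 3 + 4 + 7 + 1 + 6) / 6 = 22/6 = 3.6667

Step 2 — sample variances and covariances s[i,j] = (1/(n-1)) · Σ_k (x_{k,i} - mean_i) · (x_{k,j} - mean_j), with n-1 = 5:
  s[X,X] = ((2.1667)·(2.1667) + (-0.8333)·(-0.8333) + (2.1667)·(2.1667) + (-1.8333)·(-1.8333) + (1.1667)·(1.1667) + (-2.8333)·(-2.8333)) / 5 = 22.8333/5 = 4.5667
  s[X,Y] = ((2.1667)·(-2.6667) + (-0.8333)·(-0.6667) + (2.1667)·(0.3333) + (-1.8333)·(3.3333) + (1.1667)·(-2.6667) + (-2.8333)·(2.3333)) / 5 = -20.3333/5 = -4.0667
  s[Y,Y] = ((-2.6667)·(-2.6667) + (-0.6667)·(-0.6667) + (0.3333)·(0.3333) + (3.3333)·(3.3333) + (-2.6667)·(-2.6667) + (2.3333)·(2.3333)) / 5 = 31.3333/5 = 6.2667
  Sample standard deviations s_i = √(s[i,i]):
  s(X) = √(4.5667) = 2.137
  s(Y) = √(6.2667) = 2.5033

Step 3 — r_{ij} = s_{ij} / (s_i · s_j):
  r[X,X] = 1 (diagonal).
  r[X,Y] = -4.0667 / (2.137 · 2.5033) = -4.0667 / 5.3496 = -0.7602
  r[Y,Y] = 1 (diagonal).

R is symmetric with unit diagonal. Assembling:

R = [[1, -0.7602],
 [-0.7602, 1]]


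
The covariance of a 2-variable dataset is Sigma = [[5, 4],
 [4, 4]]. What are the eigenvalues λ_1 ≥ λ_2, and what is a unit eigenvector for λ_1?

Step 1 — characteristic polynomial of 2×2 Sigma:
  det(Sigma - λI) = λ² - trace · λ + det = 0.
  trace = 5 + 4 = 9, det = 5·4 - (4)² = 4.
Step 2 — discriminant:
  Δ = trace² - 4·det = 81 - 16 = 65.
Step 3 — eigenvalues:
  λ = (trace ± √Δ)/2 = (9 ± 8.0623)/2,
  λ_1 = 8.5311,  λ_2 = 0.4689.

Step 4 — unit eigenvector for λ_1: solve (Sigma - λ_1 I)v = 0. First row:
  (5 - 8.5311)·v_x + (4)·v_y = 0, i.e. (-3.5311)·v_x + (4)·v_y = 0,
  so v ∝ (b, λ_1 - a) = (4, 3.5311) = u.
  ||u|| = √((4)² + (3.5311)²) = √(28.4689) ≈ 5.3356,
  v_1 = u/||u|| ≈ (0.7497, 0.6618) (||v_1|| = 1).

λ_1 = 8.5311,  λ_2 = 0.4689;  v_1 ≈ (0.7497, 0.6618)


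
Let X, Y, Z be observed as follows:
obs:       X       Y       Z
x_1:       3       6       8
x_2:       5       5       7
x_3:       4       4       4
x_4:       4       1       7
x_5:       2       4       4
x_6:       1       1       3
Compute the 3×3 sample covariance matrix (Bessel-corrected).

Step 1 — column means:
  mean(X) = (3 + 5 + 4 + 4 + 2 + 1) / 6 = 19/6 = 3.1667
  mean(Y) = (6 + 5 + 4 + 1 + 4 + 1) / 6 = 21/6 = 3.5
  mean(Z) = (8 + 7 + 4 + 7 + 4 + 3) / 6 = 33/6 = 5.5

Step 2 — sample covariance S[i,j] = (1/(n-1)) · Σ_k (x_{k,i} - mean_i) · (x_{k,j} - mean_j), with n-1 = 5.
  S[X,X] = ((-0.1667)·(-0.1667) + (1.8333)·(1.8333) + (0.8333)·(0.8333) + (0.8333)·(0.8333) + (-1.1667)·(-1.1667) + (-2.1667)·(-2.1667)) / 5 = 10.8333/5 = 2.1667
  S[X,Y] = ((-0.1667)·(2.5) + (1.8333)·(1.5) + (0.8333)·(0.5) + (0.8333)·(-2.5) + (-1.1667)·(0.5) + (-2.1667)·(-2.5)) / 5 = 5.5/5 = 1.1
  S[X,Z] = ((-0.1667)·(2.5) + (1.8333)·(1.5) + (0.8333)·(-1.5) + (0.8333)·(1.5) + (-1.1667)·(-1.5) + (-2.1667)·(-2.5)) / 5 = 9.5/5 = 1.9
  S[Y,Y] = ((2.5)·(2.5) + (1.5)·(1.5) + (0.5)·(0.5) + (-2.5)·(-2.5) + (0.5)·(0.5) + (-2.5)·(-2.5)) / 5 = 21.5/5 = 4.3
  S[Y,Z] = ((2.5)·(2.5) + (1.5)·(1.5) + (0.5)·(-1.5) + (-2.5)·(1.5) + (0.5)·(-1.5) + (-2.5)·(-2.5)) / 5 = 9.5/5 = 1.9
  S[Z,Z] = ((2.5)·(2.5) + (1.5)·(1.5) + (-1.5)·(-1.5) + (1.5)·(1.5) + (-1.5)·(-1.5) + (-2.5)·(-2.5)) / 5 = 21.5/5 = 4.3

S is symmetric (S[j,i] = S[i,j]). Assembling:

S = [[2.1667, 1.1, 1.9],
 [1.1, 4.3, 1.9],
 [1.9, 1.9, 4.3]]


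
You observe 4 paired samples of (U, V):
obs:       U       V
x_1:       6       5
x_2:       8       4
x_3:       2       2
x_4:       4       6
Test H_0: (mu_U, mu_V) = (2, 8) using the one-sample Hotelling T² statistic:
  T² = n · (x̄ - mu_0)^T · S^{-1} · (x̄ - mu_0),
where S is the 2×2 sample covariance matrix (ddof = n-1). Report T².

Step 1 — sample mean vector:
  mean(U) = (6 + 8 + 2 + 4) / 4 = 20/4 = 5
  mean(V) = (5 + 4 + 2 + 6) / 4 = 17/4 = 4.25
  x̄ = (5, 4.25),  deviation x̄ - mu_0 = (5, 4.25) - (2, 8) = (3, -3.75).

Step 2 — sample covariance matrix, S[i,j] = (1/(n-1)) · Σ_k (x_{k,i} - mean_i) · (x_{k,j} - mean_j), divisor n-1 = 3:
  S[U,U] = ((1)·(1) + (3)·(3) + (-3)·(-3) + (-1)·(-1)) / 3 = 20/3 = 6.6667
  S[U,V] = ((1)·(0.75) + (3)·(-0.25) + (-3)·(-2.25) + (-1)·(1.75)) / 3 = 5/3 = 1.6667
  S[V,V] = ((0.75)·(0.75) + (-0.25)·(-0.25) + (-2.25)·(-2.25) + (1.75)·(1.75)) / 3 = 8.75/3 = 2.9167
  S = [[6.6667, 1.6667],
 [1.6667, 2.9167]].

Step 3 — invert S. det(S) = 6.6667·2.9167 - (1.6667)² = 16.6667.
  S^{-1} = (1/det) · [[d, -b], [-b, a]] = [[0.175, -0.1],
 [-0.1, 0.4]].

Step 4 — quadratic form (x̄ - mu_0)^T · S^{-1} · (x̄ - mu_0):
  S^{-1} · (x̄ - mu_0) = (0.9, -1.8),
  (x̄ - mu_0)^T · [...] = (3)·(0.9) + (-3.75)·(-1.8) = 9.45.

Step 5 — scale by n: T² = 4 · 9.45 = 37.8.

T² ≈ 37.8


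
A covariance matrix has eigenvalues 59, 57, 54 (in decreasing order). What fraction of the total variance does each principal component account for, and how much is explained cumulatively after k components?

Step 1 — total variance = trace(Sigma) = Σ λ_i = 59 + 57 + 54 = 170.

Step 2 — fraction explained by component i = λ_i / Σ λ:
  PC1: 59/170 = 0.3471
  PC2: 57/170 = 0.3353
  PC3: 54/170 = 0.3176

Step 3 — cumulative fraction after k components = (λ_1 + ... + λ_k) / Σ λ:
  k = 1: 59/170 = 0.3471
  k = 2: (59 + 57)/170 = 116/170 = 0.6824
  k = 3: (59 + 57 + 54)/170 = 170/170 = 1

Summary (fraction, with percent):

explained: PC1 0.3471 (34.71%), PC2 0.3353 (33.53%), PC3 0.3176 (31.76%);  cumulative: 0.3471, 0.6824, 1


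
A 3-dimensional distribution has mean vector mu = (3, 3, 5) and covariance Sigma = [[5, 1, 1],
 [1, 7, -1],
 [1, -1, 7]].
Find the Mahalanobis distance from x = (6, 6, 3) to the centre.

Step 1 — centre the observation: (x - mu) = (3, 3, -2).

Step 2 — invert Sigma (cofactor / det for 3×3, or solve directly):
  Sigma^{-1} = [[0.2143, -0.0357, -0.0357],
 [-0.0357, 0.1518, 0.0268],
 [-0.0357, 0.0268, 0.1518]].

Step 3 — form the quadratic (x - mu)^T · Sigma^{-1} · (x - mu):
  Sigma^{-1} · (x - mu) = (0.6071, 0.2946, -0.3304).
  (x - mu)^T · [Sigma^{-1} · (x - mu)] = (3)·(0.6071) + (3)·(0.2946) + (-2)·(-0.3304) = 3.3661.

Step 4 — take square root: d = √(3.3661) ≈ 1.8347.

d(x, mu) = √(3.3661) ≈ 1.8347


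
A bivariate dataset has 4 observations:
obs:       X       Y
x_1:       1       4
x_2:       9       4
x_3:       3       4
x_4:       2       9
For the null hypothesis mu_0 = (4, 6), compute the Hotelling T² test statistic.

Step 1 — sample mean vector:
  mean(X) = (1 + 9 + 3 + 2) / 4 = 15/4 = 3.75
  mean(Y) = (4 + 4 + 4 + 9) / 4 = 21/4 = 5.25
  x̄ = (3.75, 5.25),  deviation x̄ - mu_0 = (3.75, 5.25) - (4, 6) = (-0.25, -0.75).

Step 2 — sample covariance matrix, S[i,j] = (1/(n-1)) · Σ_k (x_{k,i} - mean_i) · (x_{k,j} - mean_j), divisor n-1 = 3:
  S[X,X] = ((-2.75)·(-2.75) + (5.25)·(5.25) + (-0.75)·(-0.75) + (-1.75)·(-1.75)) / 3 = 38.75/3 = 12.9167
  S[X,Y] = ((-2.75)·(-1.25) + (5.25)·(-1.25) + (-0.75)·(-1.25) + (-1.75)·(3.75)) / 3 = -8.75/3 = -2.9167
  S[Y,Y] = ((-1.25)·(-1.25) + (-1.25)·(-1.25) + (-1.25)·(-1.25) + (3.75)·(3.75)) / 3 = 18.75/3 = 6.25
  S = [[12.9167, -2.9167],
 [-2.9167, 6.25]].

Step 3 — invert S. det(S) = 12.9167·6.25 - (-2.9167)² = 72.2222.
  S^{-1} = (1/det) · [[d, -b], [-b, a]] = [[0.0865, 0.0404],
 [0.0404, 0.1788]].

Step 4 — quadratic form (x̄ - mu_0)^T · S^{-1} · (x̄ - mu_0):
  S^{-1} · (x̄ - mu_0) = (-0.0519, -0.1442),
  (x̄ - mu_0)^T · [...] = (-0.25)·(-0.0519) + (-0.75)·(-0.1442) = 0.1212.

Step 5 — scale by n: T² = 4 · 0.1212 = 0.4846.

T² ≈ 0.4846


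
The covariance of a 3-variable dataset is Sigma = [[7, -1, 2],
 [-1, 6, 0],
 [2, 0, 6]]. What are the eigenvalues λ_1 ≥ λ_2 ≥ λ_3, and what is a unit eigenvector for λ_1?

Step 1 — characteristic polynomial p(λ) = det(λI - Sigma) = λ³ - tr·λ² + c_1·λ - det, where tr = trace, c_1 = sum of the principal 2×2 minors, det = det(Sigma):
  tr = 7 + 6 + 6 = 19,
  c_1 = (7·6 - (-1)²) + (7·6 - (2)²) + (6·6 - (0)²) = 41 + 38 + 36 = 115,
  det = 7·(6·6 - (0)²) - (-1)·((-1)·6 - (0)·(2)) + (2)·((-1)·(0) - 6·(2)) = 7·(36) - (-1)·(-6) + (2)·(-12) = 222.
  So p(λ) = λ³ - 19λ² + 115λ - 222.
Step 2 — look for an integer root (rational root theorem: any rational root is an integer divisor of 222). Testing λ = 6:
  p(6) = 216 - 684 + 690 - 222 = 0  ✓
  Dividing out (λ - 6): p(λ) = (λ - 6)(λ² - 13λ + 37).
Step 3 — remaining eigenvalues from the quadratic λ² - 13λ + 37 = 0:
  Δ = 13² - 4·37 = 169 - 148 = 21,  λ = (13 ± √21)/2 = (13 ± 4.5826)/2 ≈ 8.7913 or 4.2087.
  Sorted: λ_1 = 8.7913,  λ_2 = 6,  λ_3 = 4.2087  (check: sum = 19 = tr ✓).

Step 4 — unit eigenvector for λ_1 ≈ 8.7913: v spans the null space of (Sigma - λ_1 I), whose rows are
  r_1 = (-1.7913, -1, 2),  r_2 = (-1, -2.7913, 0),  r_3 = (2, 0, -2.7913).
  v is orthogonal to every row, so take v ∝ r_1 × r_2 = ((-1)·(0) - (2)·(-2.7913), (2)·(-1) - (-1.7913)·(0), (-1.7913)·(-2.7913) - (-1)·(-1)) ≈ (5.5826, -2, 4).
  Let u = (5.5826, -2, 4).
  ||u|| = √((5.5826)² + (-2)² + (4)²) = √(51.1652) ≈ 7.153,  v_1 = u/||u|| ≈ (0.7805, -0.2796, 0.5592) (||v_1|| = 1).

λ_1 = 8.7913,  λ_2 = 6,  λ_3 = 4.2087;  v_1 ≈ (0.7805, -0.2796, 0.5592)


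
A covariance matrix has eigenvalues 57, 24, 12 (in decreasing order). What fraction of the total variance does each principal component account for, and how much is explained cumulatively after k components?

Step 1 — total variance = trace(Sigma) = Σ λ_i = 57 + 24 + 12 = 93.

Step 2 — fraction explained by component i = λ_i / Σ λ:
  PC1: 57/93 = 0.6129
  PC2: 24/93 = 0.2581
  PC3: 12/93 = 0.129

Step 3 — cumulative fraction after k components = (λ_1 + ... + λ_k) / Σ λ:
  k = 1: 57/93 = 0.6129
  k = 2: (57 + 24)/93 = 81/93 = 0.871
  k = 3: (57 + 24 + 12)/93 = 93/93 = 1

Summary (fraction, with percent):

explained: PC1 0.6129 (61.29%), PC2 0.2581 (25.81%), PC3 0.129 (12.9%);  cumulative: 0.6129, 0.871, 1


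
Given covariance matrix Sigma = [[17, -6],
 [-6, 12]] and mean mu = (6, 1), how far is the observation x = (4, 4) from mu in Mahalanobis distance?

Step 1 — centre the observation: (x - mu) = (-2, 3).

Step 2 — invert Sigma. det(Sigma) = 17·12 - (-6)² = 168.
  Sigma^{-1} = (1/det) · [[d, -b], [-b, a]] = [[0.0714, 0.0357],
 [0.0357, 0.1012]].

Step 3 — form the quadratic (x - mu)^T · Sigma^{-1} · (x - mu):
  Sigma^{-1} · (x - mu) = (-0.0357, 0.2321).
  (x - mu)^T · [Sigma^{-1} · (x - mu)] = (-2)·(-0.0357) + (3)·(0.2321) = 0.7679.

Step 4 — take square root: d = √(0.7679) ≈ 0.8763.

d(x, mu) = √(0.7679) ≈ 0.8763


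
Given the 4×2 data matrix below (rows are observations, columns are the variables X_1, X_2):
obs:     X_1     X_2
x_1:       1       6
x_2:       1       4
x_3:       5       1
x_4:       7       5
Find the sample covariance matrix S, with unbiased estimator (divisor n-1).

Step 1 — column means:
  mean(X_1) = (1 + 1 + 5 + 7) / 4 = 14/4 = 3.5
  mean(X_2) = (6 + 4 + 1 + 5) / 4 = 16/4 = 4

Step 2 — sample covariance S[i,j] = (1/(n-1)) · Σ_k (x_{k,i} - mean_i) · (x_{k,j} - mean_j), with n-1 = 3.
  S[X_1,X_1] = ((-2.5)·(-2.5) + (-2.5)·(-2.5) + (1.5)·(1.5) + (3.5)·(3.5)) / 3 = 27/3 = 9
  S[X_1,X_2] = ((-2.5)·(2) + (-2.5)·(0) + (1.5)·(-3) + (3.5)·(1)) / 3 = -6/3 = -2
  S[X_2,X_2] = ((2)·(2) + (0)·(0) + (-3)·(-3) + (1)·(1)) / 3 = 14/3 = 4.6667

S is symmetric (S[j,i] = S[i,j]). Assembling:

S = [[9, -2],
 [-2, 4.6667]]


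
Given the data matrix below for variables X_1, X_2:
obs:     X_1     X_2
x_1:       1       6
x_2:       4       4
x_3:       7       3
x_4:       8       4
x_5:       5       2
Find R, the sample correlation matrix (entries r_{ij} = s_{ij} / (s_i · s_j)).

Step 1 — column means:
  mean(X_1) = (1 + 4 + 7 + 8 + 5) / 5 = 25/5 = 5
  mean(X_2) = (6 + 4 + 3 + 4 + 2) / 5 = 19/5 = 3.8

Step 2 — sample variances and covariances s[i,j] = (1/(n-1)) · Σ_k (x_{k,i} - mean_i) · (x_{k,j} - mean_j), with n-1 = 4:
  s[X_1,X_1] = ((-4)·(-4) + (-1)·(-1) + (2)·(2) + (3)·(3) + (0)·(0)) / 4 = 30/4 = 7.5
  s[X_1,X_2] = ((-4)·(2.2) + (-1)·(0.2) + (2)·(-0.8) + (3)·(0.2) + (0)·(-1.8)) / 4 = -10/4 = -2.5
  s[X_2,X_2] = ((2.2)·(2.2) + (0.2)·(0.2) + (-0.8)·(-0.8) + (0.2)·(0.2) + (-1.8)·(-1.8)) / 4 = 8.8/4 = 2.2
  Sample standard deviations s_i = √(s[i,i]):
  s(X_1) = √(7.5) = 2.7386
  s(X_2) = √(2.2) = 1.4832

Step 3 — r_{ij} = s_{ij} / (s_i · s_j):
  r[X_1,X_1] = 1 (diagonal).
  r[X_1,X_2] = -2.5 / (2.7386 · 1.4832) = -2.5 / 4.062 = -0.6155
  r[X_2,X_2] = 1 (diagonal).

R is symmetric with unit diagonal. Assembling:

R = [[1, -0.6155],
 [-0.6155, 1]]


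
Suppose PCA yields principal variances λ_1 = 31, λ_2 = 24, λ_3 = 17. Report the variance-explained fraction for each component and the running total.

Step 1 — total variance = trace(Sigma) = Σ λ_i = 31 + 24 + 17 = 72.

Step 2 — fraction explained by component i = λ_i / Σ λ:
  PC1: 31/72 = 0.4306
  PC2: 24/72 = 0.3333
  PC3: 17/72 = 0.2361

Step 3 — cumulative fraction after k components = (λ_1 + ... + λ_k) / Σ λ:
  k = 1: 31/72 = 0.4306
  k = 2: (31 + 24)/72 = 55/72 = 0.7639
  k = 3: (31 + 24 + 17)/72 = 72/72 = 1

Summary (fraction, with percent):

explained: PC1 0.4306 (43.06%), PC2 0.3333 (33.33%), PC3 0.2361 (23.61%);  cumulative: 0.4306, 0.7639, 1


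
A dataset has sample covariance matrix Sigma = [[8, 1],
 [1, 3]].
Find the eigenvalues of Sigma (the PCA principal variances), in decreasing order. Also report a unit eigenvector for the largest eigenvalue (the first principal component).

Step 1 — characteristic polynomial of 2×2 Sigma:
  det(Sigma - λI) = λ² - trace · λ + det = 0.
  trace = 8 + 3 = 11, det = 8·3 - (1)² = 23.
Step 2 — discriminant:
  Δ = trace² - 4·det = 121 - 92 = 29.
Step 3 — eigenvalues:
  λ = (trace ± √Δ)/2 = (11 ± 5.3852)/2,
  λ_1 = 8.1926,  λ_2 = 2.8074.

Step 4 — unit eigenvector for λ_1: solve (Sigma - λ_1 I)v = 0. First row:
  (8 - 8.1926)·v_x + (1)·v_y = 0, i.e. (-0.1926)·v_x + (1)·v_y = 0,
  so v ∝ (b, λ_1 - a) = (1, 0.1926) = u.
  ||u|| = √((1)² + (0.1926)²) = √(1.0371) ≈ 1.0184,
  v_1 = u/||u|| ≈ (0.982, 0.1891) (||v_1|| = 1).

λ_1 = 8.1926,  λ_2 = 2.8074;  v_1 ≈ (0.982, 0.1891)


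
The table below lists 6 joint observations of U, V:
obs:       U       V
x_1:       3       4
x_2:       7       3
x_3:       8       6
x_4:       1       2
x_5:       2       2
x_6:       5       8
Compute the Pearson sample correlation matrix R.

Step 1 — column means:
  mean(U) = (3 + 7 + 8 + 1 + 2 + 5) / 6 = 26/6 = 4.3333
  mean(V) = (4 + 3 + 6 + 2 + 2 + 8) / 6 = 25/6 = 4.1667

Step 2 — sample variances and covariances s[i,j] = (1/(n-1)) · Σ_k (x_{k,i} - mean_i) · (x_{k,j} - mean_j), with n-1 = 5:
  s[U,U] = ((-1.3333)·(-1.3333) + (2.6667)·(2.6667) + (3.6667)·(3.6667) + (-3.3333)·(-3.3333) + (-2.3333)·(-2.3333) + (0.6667)·(0.6667)) / 5 = 39.3333/5 = 7.8667
  s[U,V] = ((-1.3333)·(-0.1667) + (2.6667)·(-1.1667) + (3.6667)·(1.8333) + (-3.3333)·(-2.1667) + (-2.3333)·(-2.1667) + (0.6667)·(3.8333)) / 5 = 18.6667/5 = 3.7333
  s[V,V] = ((-0.1667)·(-0.1667) + (-1.1667)·(-1.1667) + (1.8333)·(1.8333) + (-2.1667)·(-2.1667) + (-2.1667)·(-2.1667) + (3.8333)·(3.8333)) / 5 = 28.8333/5 = 5.7667
  Sample standard deviations s_i = √(s[i,i]):
  s(U) = √(7.8667) = 2.8048
  s(V) = √(5.7667) = 2.4014

Step 3 — r_{ij} = s_{ij} / (s_i · s_j):
  r[U,U] = 1 (diagonal).
  r[U,V] = 3.7333 / (2.8048 · 2.4014) = 3.7333 / 6.7353 = 0.5543
  r[V,V] = 1 (diagonal).

R is symmetric with unit diagonal. Assembling:

R = [[1, 0.5543],
 [0.5543, 1]]


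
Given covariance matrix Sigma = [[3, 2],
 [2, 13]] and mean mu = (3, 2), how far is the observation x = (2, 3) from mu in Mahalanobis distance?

Step 1 — centre the observation: (x - mu) = (-1, 1).

Step 2 — invert Sigma. det(Sigma) = 3·13 - (2)² = 35.
  Sigma^{-1} = (1/det) · [[d, -b], [-b, a]] = [[0.3714, -0.0571],
 [-0.0571, 0.0857]].

Step 3 — form the quadratic (x - mu)^T · Sigma^{-1} · (x - mu):
  Sigma^{-1} · (x - mu) = (-0.4286, 0.1429).
  (x - mu)^T · [Sigma^{-1} · (x - mu)] = (-1)·(-0.4286) + (1)·(0.1429) = 0.5714.

Step 4 — take square root: d = √(0.5714) ≈ 0.7559.

d(x, mu) = √(0.5714) ≈ 0.7559


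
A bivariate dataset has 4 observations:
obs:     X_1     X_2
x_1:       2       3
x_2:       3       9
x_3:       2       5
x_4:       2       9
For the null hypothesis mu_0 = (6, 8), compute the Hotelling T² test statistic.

Step 1 — sample mean vector:
  mean(X_1) = (2 + 3 + 2 + 2) / 4 = 9/4 = 2.25
  mean(X_2) = (3 + 9 + 5 + 9) / 4 = 26/4 = 6.5
  x̄ = (2.25, 6.5),  deviation x̄ - mu_0 = (2.25, 6.5) - (6, 8) = (-3.75, -1.5).

Step 2 — sample covariance matrix, S[i,j] = (1/(n-1)) · Σ_k (x_{k,i} - mean_i) · (x_{k,j} - mean_j), divisor n-1 = 3:
  S[X_1,X_1] = ((-0.25)·(-0.25) + (0.75)·(0.75) + (-0.25)·(-0.25) + (-0.25)·(-0.25)) / 3 = 0.75/3 = 0.25
  S[X_1,X_2] = ((-0.25)·(-3.5) + (0.75)·(2.5) + (-0.25)·(-1.5) + (-0.25)·(2.5)) / 3 = 2.5/3 = 0.8333
  S[X_2,X_2] = ((-3.5)·(-3.5) + (2.5)·(2.5) + (-1.5)·(-1.5) + (2.5)·(2.5)) / 3 = 27/3 = 9
  S = [[0.25, 0.8333],
 [0.8333, 9]].

Step 3 — invert S. det(S) = 0.25·9 - (0.8333)² = 1.5556.
  S^{-1} = (1/det) · [[d, -b], [-b, a]] = [[5.7857, -0.5357],
 [-0.5357, 0.1607]].

Step 4 — quadratic form (x̄ - mu_0)^T · S^{-1} · (x̄ - mu_0):
  S^{-1} · (x̄ - mu_0) = (-20.8929, 1.7679),
  (x̄ - mu_0)^T · [...] = (-3.75)·(-20.8929) + (-1.5)·(1.7679) = 75.6964.

Step 5 — scale by n: T² = 4 · 75.6964 = 302.7857.

T² ≈ 302.7857


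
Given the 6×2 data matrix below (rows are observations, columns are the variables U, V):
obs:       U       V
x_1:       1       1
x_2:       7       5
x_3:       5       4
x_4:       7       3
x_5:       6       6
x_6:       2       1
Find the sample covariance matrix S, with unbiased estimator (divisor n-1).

Step 1 — column means:
  mean(U) = (1 + 7 + 5 + 7 + 6 + 2) / 6 = 28/6 = 4.6667
  mean(V) = (1 + 5 + 4 + 3 + 6 + 1) / 6 = 20/6 = 3.3333

Step 2 — sample covariance S[i,j] = (1/(n-1)) · Σ_k (x_{k,i} - mean_i) · (x_{k,j} - mean_j), with n-1 = 5.
  S[U,U] = ((-3.6667)·(-3.6667) + (2.3333)·(2.3333) + (0.3333)·(0.3333) + (2.3333)·(2.3333) + (1.3333)·(1.3333) + (-2.6667)·(-2.6667)) / 5 = 33.3333/5 = 6.6667
  S[U,V] = ((-3.6667)·(-2.3333) + (2.3333)·(1.6667) + (0.3333)·(0.6667) + (2.3333)·(-0.3333) + (1.3333)·(2.6667) + (-2.6667)·(-2.3333)) / 5 = 21.6667/5 = 4.3333
  S[V,V] = ((-2.3333)·(-2.3333) + (1.6667)·(1.6667) + (0.6667)·(0.6667) + (-0.3333)·(-0.3333) + (2.6667)·(2.6667) + (-2.3333)·(-2.3333)) / 5 = 21.3333/5 = 4.2667

S is symmetric (S[j,i] = S[i,j]). Assembling:

S = [[6.6667, 4.3333],
 [4.3333, 4.2667]]


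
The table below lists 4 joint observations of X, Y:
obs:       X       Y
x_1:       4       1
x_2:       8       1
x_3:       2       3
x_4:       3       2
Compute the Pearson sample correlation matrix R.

Step 1 — column means:
  mean(X) = (4 + 8 + 2 + 3) / 4 = 17/4 = 4.25
  mean(Y) = (1 + 1 + 3 + 2) / 4 = 7/4 = 1.75

Step 2 — sample variances and covariances s[i,j] = (1/(n-1)) · Σ_k (x_{k,i} - mean_i) · (x_{k,j} - mean_j), with n-1 = 3:
  s[X,X] = ((-0.25)·(-0.25) + (3.75)·(3.75) + (-2.25)·(-2.25) + (-1.25)·(-1.25)) / 3 = 20.75/3 = 6.9167
  s[X,Y] = ((-0.25)·(-0.75) + (3.75)·(-0.75) + (-2.25)·(1.25) + (-1.25)·(0.25)) / 3 = -5.75/3 = -1.9167
  s[Y,Y] = ((-0.75)·(-0.75) + (-0.75)·(-0.75) + (1.25)·(1.25) + (0.25)·(0.25)) / 3 = 2.75/3 = 0.9167
  Sample standard deviations s_i = √(s[i,i]):
  s(X) = √(6.9167) = 2.63
  s(Y) = √(0.9167) = 0.9574

Step 3 — r_{ij} = s_{ij} / (s_i · s_j):
  r[X,X] = 1 (diagonal).
  r[X,Y] = -1.9167 / (2.63 · 0.9574) = -1.9167 / 2.518 = -0.7612
  r[Y,Y] = 1 (diagonal).

R is symmetric with unit diagonal. Assembling:

R = [[1, -0.7612],
 [-0.7612, 1]]


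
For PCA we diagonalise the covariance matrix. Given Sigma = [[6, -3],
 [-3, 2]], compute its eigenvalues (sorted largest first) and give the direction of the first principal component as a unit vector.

Step 1 — characteristic polynomial of 2×2 Sigma:
  det(Sigma - λI) = λ² - trace · λ + det = 0.
  trace = 6 + 2 = 8, det = 6·2 - (-3)² = 3.
Step 2 — discriminant:
  Δ = trace² - 4·det = 64 - 12 = 52.
Step 3 — eigenvalues:
  λ = (trace ± √Δ)/2 = (8 ± 7.2111)/2,
  λ_1 = 7.6056,  λ_2 = 0.3944.

Step 4 — unit eigenvector for λ_1: solve (Sigma - λ_1 I)v = 0. First row:
  (6 - 7.6056)·v_x + (-3)·v_y = 0, i.e. (-1.6056)·v_x + (-3)·v_y = 0,
  so v ∝ (b, λ_1 - a) = (-3, 1.6056); multiply by -1 so the first entry is positive: u = (3, -1.6056).
  ||u|| = √((3)² + (-1.6056)²) = √(11.5778) ≈ 3.4026,
  v_1 = u/||u|| ≈ (0.8817, -0.4719) (||v_1|| = 1).

λ_1 = 7.6056,  λ_2 = 0.3944;  v_1 ≈ (0.8817, -0.4719)


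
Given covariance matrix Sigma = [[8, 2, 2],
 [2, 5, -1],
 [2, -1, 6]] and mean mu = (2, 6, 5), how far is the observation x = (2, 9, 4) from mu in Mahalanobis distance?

Step 1 — centre the observation: (x - mu) = (0, 3, -1).

Step 2 — invert Sigma (cofactor / det for 3×3, or solve directly):
  Sigma^{-1} = [[0.1611, -0.0778, -0.0667],
 [-0.0778, 0.2444, 0.0667],
 [-0.0667, 0.0667, 0.2]].

Step 3 — form the quadratic (x - mu)^T · Sigma^{-1} · (x - mu):
  Sigma^{-1} · (x - mu) = (-0.1667, 0.6667, 0).
  (x - mu)^T · [Sigma^{-1} · (x - mu)] = (0)·(-0.1667) + (3)·(0.6667) + (-1)·(0) = 2.

Step 4 — take square root: d = √(2) ≈ 1.4142.

d(x, mu) = √(2) ≈ 1.4142


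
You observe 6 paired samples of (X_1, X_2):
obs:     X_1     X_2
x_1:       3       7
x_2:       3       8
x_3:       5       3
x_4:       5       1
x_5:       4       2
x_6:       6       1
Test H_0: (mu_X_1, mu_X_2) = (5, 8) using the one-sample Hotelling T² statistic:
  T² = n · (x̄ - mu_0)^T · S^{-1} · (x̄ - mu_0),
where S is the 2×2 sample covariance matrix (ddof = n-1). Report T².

Step 1 — sample mean vector:
  mean(X_1) = (3 + 3 + 5 + 5 + 4 + 6) / 6 = 26/6 = 4.3333
  mean(X_2) = (7 + 8 + 3 + 1 + 2 + 1) / 6 = 22/6 = 3.6667
  x̄ = (4.3333, 3.6667),  deviation x̄ - mu_0 = (4.3333, 3.6667) - (5, 8) = (-0.6667, -4.3333).

Step 2 — sample covariance matrix, S[i,j] = (1/(n-1)) · Σ_k (x_{k,i} - mean_i) · (x_{k,j} - mean_j), divisor n-1 = 5:
  S[X_1,X_1] = ((-1.3333)·(-1.3333) + (-1.3333)·(-1.3333) + (0.6667)·(0.6667) + (0.6667)·(0.6667) + (-0.3333)·(-0.3333) + (1.6667)·(1.6667)) / 5 = 7.3333/5 = 1.4667
  S[X_1,X_2] = ((-1.3333)·(3.3333) + (-1.3333)·(4.3333) + (0.6667)·(-0.6667) + (0.6667)·(-2.6667) + (-0.3333)·(-1.6667) + (1.6667)·(-2.6667)) / 5 = -16.3333/5 = -3.2667
  S[X_2,X_2] = ((3.3333)·(3.3333) + (4.3333)·(4.3333) + (-0.6667)·(-0.6667) + (-2.6667)·(-2.6667) + (-1.6667)·(-1.6667) + (-2.6667)·(-2.6667)) / 5 = 47.3333/5 = 9.4667
  S = [[1.4667, -3.2667],
 [-3.2667, 9.4667]].

Step 3 — invert S. det(S) = 1.4667·9.4667 - (-3.2667)² = 3.2133.
  S^{-1} = (1/det) · [[d, -b], [-b, a]] = [[2.9461, 1.0166],
 [1.0166, 0.4564]].

Step 4 — quadratic form (x̄ - mu_0)^T · S^{-1} · (x̄ - mu_0):
  S^{-1} · (x̄ - mu_0) = (-6.3693, -2.6556),
  (x̄ - mu_0)^T · [...] = (-0.6667)·(-6.3693) + (-4.3333)·(-2.6556) = 15.7538.

Step 5 — scale by n: T² = 6 · 15.7538 = 94.5228.

T² ≈ 94.5228


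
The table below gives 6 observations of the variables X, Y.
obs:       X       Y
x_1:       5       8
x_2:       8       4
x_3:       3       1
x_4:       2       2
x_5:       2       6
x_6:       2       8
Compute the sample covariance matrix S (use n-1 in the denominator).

Step 1 — column means:
  mean(X) = (5 + 8 + 3 + 2 + 2 + 2) / 6 = 22/6 = 3.6667
  mean(Y) = (8 + 4 + 1 + 2 + 6 + 8) / 6 = 29/6 = 4.8333

Step 2 — sample covariance S[i,j] = (1/(n-1)) · Σ_k (x_{k,i} - mean_i) · (x_{k,j} - mean_j), with n-1 = 5.
  S[X,X] = ((1.3333)·(1.3333) + (4.3333)·(4.3333) + (-0.6667)·(-0.6667) + (-1.6667)·(-1.6667) + (-1.6667)·(-1.6667) + (-1.6667)·(-1.6667)) / 5 = 29.3333/5 = 5.8667
  S[X,Y] = ((1.3333)·(3.1667) + (4.3333)·(-0.8333) + (-0.6667)·(-3.8333) + (-1.6667)·(-2.8333) + (-1.6667)·(1.1667) + (-1.6667)·(3.1667)) / 5 = 0.6667/5 = 0.1333
  S[Y,Y] = ((3.1667)·(3.1667) + (-0.8333)·(-0.8333) + (-3.8333)·(-3.8333) + (-2.8333)·(-2.8333) + (1.1667)·(1.1667) + (3.1667)·(3.1667)) / 5 = 44.8333/5 = 8.9667

S is symmetric (S[j,i] = S[i,j]). Assembling:

S = [[5.8667, 0.1333],
 [0.1333, 8.9667]]


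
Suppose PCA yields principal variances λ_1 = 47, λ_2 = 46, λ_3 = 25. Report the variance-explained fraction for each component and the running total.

Step 1 — total variance = trace(Sigma) = Σ λ_i = 47 + 46 + 25 = 118.

Step 2 — fraction explained by component i = λ_i / Σ λ:
  PC1: 47/118 = 0.3983
  PC2: 46/118 = 0.3898
  PC3: 25/118 = 0.2119

Step 3 — cumulative fraction after k components = (λ_1 + ... + λ_k) / Σ λ:
  k = 1: 47/118 = 0.3983
  k = 2: (47 + 46)/118 = 93/118 = 0.7881
  k = 3: (47 + 46 + 25)/118 = 118/118 = 1

Summary (fraction, with percent):

explained: PC1 0.3983 (39.83%), PC2 0.3898 (38.98%), PC3 0.2119 (21.19%);  cumulative: 0.3983, 0.7881, 1


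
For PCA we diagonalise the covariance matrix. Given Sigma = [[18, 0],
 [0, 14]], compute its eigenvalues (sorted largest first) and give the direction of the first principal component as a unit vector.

Step 1 — characteristic polynomial of 2×2 Sigma:
  det(Sigma - λI) = λ² - trace · λ + det = 0.
  trace = 18 + 14 = 32, det = 18·14 - (0)² = 252.
Step 2 — discriminant:
  Δ = trace² - 4·det = 1024 - 1008 = 16.
Step 3 — eigenvalues:
  λ = (trace ± √Δ)/2 = (32 ± 4)/2,
  λ_1 = 18,  λ_2 = 14.

Step 4 — unit eigenvector for λ_1: Sigma is diagonal, so its eigenvectors are the coordinate axes. λ_1 = 18 is the diagonal entry on the first coordinate axis, hence
  v_1 = (1, 0) (||v_1|| = 1).

λ_1 = 18,  λ_2 = 14;  v_1 ≈ (1, 0)


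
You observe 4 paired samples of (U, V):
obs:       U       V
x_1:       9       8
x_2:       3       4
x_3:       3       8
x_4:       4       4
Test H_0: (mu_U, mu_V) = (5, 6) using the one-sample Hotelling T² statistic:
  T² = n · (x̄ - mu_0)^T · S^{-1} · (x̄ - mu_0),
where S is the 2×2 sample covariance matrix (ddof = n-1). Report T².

Step 1 — sample mean vector:
  mean(U) = (9 + 3 + 3 + 4) / 4 = 19/4 = 4.75
  mean(V) = (8 + 4 + 8 + 4) / 4 = 24/4 = 6
  x̄ = (4.75, 6),  deviation x̄ - mu_0 = (4.75, 6) - (5, 6) = (-0.25, 0).

Step 2 — sample covariance matrix, S[i,j] = (1/(n-1)) · Σ_k (x_{k,i} - mean_i) · (x_{k,j} - mean_j), divisor n-1 = 3:
  S[U,U] = ((4.25)·(4.25) + (-1.75)·(-1.75) + (-1.75)·(-1.75) + (-0.75)·(-0.75)) / 3 = 24.75/3 = 8.25
  S[U,V] = ((4.25)·(2) + (-1.75)·(-2) + (-1.75)·(2) + (-0.75)·(-2)) / 3 = 10/3 = 3.3333
  S[V,V] = ((2)·(2) + (-2)·(-2) + (2)·(2) + (-2)·(-2)) / 3 = 16/3 = 5.3333
  S = [[8.25, 3.3333],
 [3.3333, 5.3333]].

Step 3 — invert S. det(S) = 8.25·5.3333 - (3.3333)² = 32.8889.
  S^{-1} = (1/det) · [[d, -b], [-b, a]] = [[0.1622, -0.1014],
 [-0.1014, 0.2508]].

Step 4 — quadratic form (x̄ - mu_0)^T · S^{-1} · (x̄ - mu_0):
  S^{-1} · (x̄ - mu_0) = (-0.0405, 0.0253),
  (x̄ - mu_0)^T · [...] = (-0.25)·(-0.0405) + (0)·(0.0253) = 0.0101.

Step 5 — scale by n: T² = 4 · 0.0101 = 0.0405.

T² ≈ 0.0405


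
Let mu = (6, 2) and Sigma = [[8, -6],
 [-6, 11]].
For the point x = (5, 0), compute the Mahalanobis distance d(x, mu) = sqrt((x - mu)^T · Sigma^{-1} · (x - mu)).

Step 1 — centre the observation: (x - mu) = (-1, -2).

Step 2 — invert Sigma. det(Sigma) = 8·11 - (-6)² = 52.
  Sigma^{-1} = (1/det) · [[d, -b], [-b, a]] = [[0.2115, 0.1154],
 [0.1154, 0.1538]].

Step 3 — form the quadratic (x - mu)^T · Sigma^{-1} · (x - mu):
  Sigma^{-1} · (x - mu) = (-0.4423, -0.4231).
  (x - mu)^T · [Sigma^{-1} · (x - mu)] = (-1)·(-0.4423) + (-2)·(-0.4231) = 1.2885.

Step 4 — take square root: d = √(1.2885) ≈ 1.1351.

d(x, mu) = √(1.2885) ≈ 1.1351


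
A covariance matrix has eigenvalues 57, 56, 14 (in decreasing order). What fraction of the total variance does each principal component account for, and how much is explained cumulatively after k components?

Step 1 — total variance = trace(Sigma) = Σ λ_i = 57 + 56 + 14 = 127.

Step 2 — fraction explained by component i = λ_i / Σ λ:
  PC1: 57/127 = 0.4488
  PC2: 56/127 = 0.4409
  PC3: 14/127 = 0.1102

Step 3 — cumulative fraction after k components = (λ_1 + ... + λ_k) / Σ λ:
  k = 1: 57/127 = 0.4488
  k = 2: (57 + 56)/127 = 113/127 = 0.8898
  k = 3: (57 + 56 + 14)/127 = 127/127 = 1

Summary (fraction, with percent):

explained: PC1 0.4488 (44.88%), PC2 0.4409 (44.09%), PC3 0.1102 (11.02%);  cumulative: 0.4488, 0.8898, 1


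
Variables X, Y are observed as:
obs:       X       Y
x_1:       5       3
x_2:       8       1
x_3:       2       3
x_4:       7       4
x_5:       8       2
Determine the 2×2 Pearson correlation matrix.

Step 1 — column means:
  mean(X) = (5 + 8 + 2 + 7 + 8) / 5 = 30/5 = 6
  mean(Y) = (3 + 1 + 3 + 4 + 2) / 5 = 13/5 = 2.6

Step 2 — sample variances and covariances s[i,j] = (1/(n-1)) · Σ_k (x_{k,i} - mean_i) · (x_{k,j} - mean_j), with n-1 = 4:
  s[X,X] = ((-1)·(-1) + (2)·(2) + (-4)·(-4) + (1)·(1) + (2)·(2)) / 4 = 26/4 = 6.5
  s[X,Y] = ((-1)·(0.4) + (2)·(-1.6) + (-4)·(0.4) + (1)·(1.4) + (2)·(-0.6)) / 4 = -5/4 = -1.25
  s[Y,Y] = ((0.4)·(0.4) + (-1.6)·(-1.6) + (0.4)·(0.4) + (1.4)·(1.4) + (-0.6)·(-0.6)) / 4 = 5.2/4 = 1.3
  Sample standard deviations s_i = √(s[i,i]):
  s(X) = √(6.5) = 2.5495
  s(Y) = √(1.3) = 1.1402

Step 3 — r_{ij} = s_{ij} / (s_i · s_j):
  r[X,X] = 1 (diagonal).
  r[X,Y] = -1.25 / (2.5495 · 1.1402) = -1.25 / 2.9069 = -0.43
  r[Y,Y] = 1 (diagonal).

R is symmetric with unit diagonal. Assembling:

R = [[1, -0.43],
 [-0.43, 1]]


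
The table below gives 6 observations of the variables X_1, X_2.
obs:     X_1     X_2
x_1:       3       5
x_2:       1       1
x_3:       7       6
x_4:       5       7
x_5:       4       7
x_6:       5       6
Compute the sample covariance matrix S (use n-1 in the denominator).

Step 1 — column means:
  mean(X_1) = (3 + 1 + 7 + 5 + 4 + 5) / 6 = 25/6 = 4.1667
  mean(X_2) = (5 + 1 + 6 + 7 + 7 + 6) / 6 = 32/6 = 5.3333

Step 2 — sample covariance S[i,j] = (1/(n-1)) · Σ_k (x_{k,i} - mean_i) · (x_{k,j} - mean_j), with n-1 = 5.
  S[X_1,X_1] = ((-1.1667)·(-1.1667) + (-3.1667)·(-3.1667) + (2.8333)·(2.8333) + (0.8333)·(0.8333) + (-0.1667)·(-0.1667) + (0.8333)·(0.8333)) / 5 = 20.8333/5 = 4.1667
  S[X_1,X_2] = ((-1.1667)·(-0.3333) + (-3.1667)·(-4.3333) + (2.8333)·(0.6667) + (0.8333)·(1.6667) + (-0.1667)·(1.6667) + (0.8333)·(0.6667)) / 5 = 17.6667/5 = 3.5333
  S[X_2,X_2] = ((-0.3333)·(-0.3333) + (-4.3333)·(-4.3333) + (0.6667)·(0.6667) + (1.6667)·(1.6667) + (1.6667)·(1.6667) + (0.6667)·(0.6667)) / 5 = 25.3333/5 = 5.0667

S is symmetric (S[j,i] = S[i,j]). Assembling:

S = [[4.1667, 3.5333],
 [3.5333, 5.0667]]


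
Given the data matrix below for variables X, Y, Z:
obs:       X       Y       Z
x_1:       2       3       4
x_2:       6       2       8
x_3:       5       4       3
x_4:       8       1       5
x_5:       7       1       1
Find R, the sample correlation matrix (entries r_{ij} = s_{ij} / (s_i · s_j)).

Step 1 — column means:
  mean(X) = (2 + 6 + 5 + 8 + 7) / 5 = 28/5 = 5.6
  mean(Y) = (3 + 2 + 4 + 1 + 1) / 5 = 11/5 = 2.2
  mean(Z) = (4 + 8 + 3 + 5 + 1) / 5 = 21/5 = 4.2

Step 2 — sample variances and covariances s[i,j] = (1/(n-1)) · Σ_k (x_{k,i} - mean_i) · (x_{k,j} - mean_j), with n-1 = 4:
  s[X,X] = ((-3.6)·(-3.6) + (0.4)·(0.4) + (-0.6)·(-0.6) + (2.4)·(2.4) + (1.4)·(1.4)) / 4 = 21.2/4 = 5.3
  s[X,Y] = ((-3.6)·(0.8) + (0.4)·(-0.2) + (-0.6)·(1.8) + (2.4)·(-1.2) + (1.4)·(-1.2)) / 4 = -8.6/4 = -2.15
  s[X,Z] = ((-3.6)·(-0.2) + (0.4)·(3.8) + (-0.6)·(-1.2) + (2.4)·(0.8) + (1.4)·(-3.2)) / 4 = 0.4/4 = 0.1
  s[Y,Y] = ((0.8)·(0.8) + (-0.2)·(-0.2) + (1.8)·(1.8) + (-1.2)·(-1.2) + (-1.2)·(-1.2)) / 4 = 6.8/4 = 1.7
  s[Y,Z] = ((0.8)·(-0.2) + (-0.2)·(3.8) + (1.8)·(-1.2) + (-1.2)·(0.8) + (-1.2)·(-3.2)) / 4 = -0.2/4 = -0.05
  s[Z,Z] = ((-0.2)·(-0.2) + (3.8)·(3.8) + (-1.2)·(-1.2) + (0.8)·(0.8) + (-3.2)·(-3.2)) / 4 = 26.8/4 = 6.7
  Sample standard deviations s_i = √(s[i,i]):
  s(X) = √(5.3) = 2.3022
  s(Y) = √(1.7) = 1.3038
  s(Z) = √(6.7) = 2.5884

Step 3 — r_{ij} = s_{ij} / (s_i · s_j):
  r[X,X] = 1 (diagonal).
  r[X,Y] = -2.15 / (2.3022 · 1.3038) = -2.15 / 3.0017 = -0.7163
  r[X,Z] = 0.1 / (2.3022 · 2.5884) = 0.1 / 5.959 = 0.0168
  r[Y,Y] = 1 (diagonal).
  r[Y,Z] = -0.05 / (1.3038 · 2.5884) = -0.05 / 3.3749 = -0.0148
  r[Z,Z] = 1 (diagonal).

R is symmetric with unit diagonal. Assembling:

R = [[1, -0.7163, 0.0168],
 [-0.7163, 1, -0.0148],
 [0.0168, -0.0148, 1]]
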